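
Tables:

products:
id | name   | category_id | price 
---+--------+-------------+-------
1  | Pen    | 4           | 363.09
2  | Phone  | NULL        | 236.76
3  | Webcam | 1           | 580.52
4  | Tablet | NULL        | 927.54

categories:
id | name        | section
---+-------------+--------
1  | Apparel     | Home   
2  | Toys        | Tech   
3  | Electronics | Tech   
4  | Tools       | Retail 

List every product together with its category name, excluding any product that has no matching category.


INNER JOIN keeps only products rows whose category_id matches an id in categories. Walk through each product:
  - product 1 (Pen): category_id=4 -> matches Tools
  - product 2 (Phone): category_id=NULL, no match -> dropped
  - product 3 (Webcam): category_id=1 -> matches Apparel
  - product 4 (Tablet): category_id=NULL, no match -> dropped
So 2 of 4 rows are dropped.

SQL:
SELECT a.name, b.name AS category
FROM products a
INNER JOIN categories b ON a.category_id = b.id

Result:
name   | category
-------+---------
Pen    | Tools   
Webcam | Apparel 


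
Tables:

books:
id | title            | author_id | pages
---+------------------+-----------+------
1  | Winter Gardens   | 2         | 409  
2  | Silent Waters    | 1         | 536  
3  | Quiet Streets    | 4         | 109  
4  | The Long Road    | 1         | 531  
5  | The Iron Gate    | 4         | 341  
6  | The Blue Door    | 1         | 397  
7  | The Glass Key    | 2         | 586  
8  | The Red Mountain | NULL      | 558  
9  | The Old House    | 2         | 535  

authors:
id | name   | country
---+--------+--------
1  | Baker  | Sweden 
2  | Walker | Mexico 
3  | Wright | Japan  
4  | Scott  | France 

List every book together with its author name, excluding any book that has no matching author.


INNER JOIN keeps only books rows whose author_id matches an id in authors. Walk through each book:
  - book 1 (Winter Gardens): author_id=2 -> matches Walker
  - book 2 (Silent Waters): author_id=1 -> matches Baker
  - book 3 (Quiet Streets): author_id=4 -> matches Scott
  - book 4 (The Long Road): author_id=1 -> matches Baker
  - book 5 (The Iron Gate): author_id=4 -> matches Scott
  - book 6 (The Blue Door): author_id=1 -> matches Baker
  - book 7 (The Glass Key): author_id=2 -> matches Walker
  - book 8 (The Red Mountain): author_id=NULL, no match -> dropped
  - book 9 (The Old House): author_id=2 -> matches Walker
So 1 of 9 rows is dropped.

SQL:
SELECT a.title, b.name AS author
FROM books a
INNER JOIN authors b ON a.author_id = b.id

Result:
title          | author
---------------+-------
Winter Gardens | Walker
Silent Waters  | Baker 
Quiet Streets  | Scott 
The Long Road  | Baker 
The Iron Gate  | Scott 
The Blue Door  | Baker 
The Glass Key  | Walker
The Old House  | Walker


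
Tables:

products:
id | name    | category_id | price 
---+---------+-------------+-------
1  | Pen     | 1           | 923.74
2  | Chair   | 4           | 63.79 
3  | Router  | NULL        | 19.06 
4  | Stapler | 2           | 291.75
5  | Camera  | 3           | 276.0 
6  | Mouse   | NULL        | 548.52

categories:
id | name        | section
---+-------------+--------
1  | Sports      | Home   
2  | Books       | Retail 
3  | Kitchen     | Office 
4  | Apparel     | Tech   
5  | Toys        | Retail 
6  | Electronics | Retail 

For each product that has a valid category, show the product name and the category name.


INNER JOIN keeps only products rows whose category_id matches an id in categories. Walk through each product:
  - product 1 (Pen): category_id=1 -> matches Sports
  - product 2 (Chair): category_id=4 -> matches Apparel
  - product 3 (Router): category_id=NULL, no match -> dropped
  - product 4 (Stapler): category_id=2 -> matches Books
  - product 5 (Camera): category_id=3 -> matches Kitchen
  - product 6 (Mouse): category_id=NULL, no match -> dropped
So 2 of 6 rows are dropped.

SQL:
SELECT a.name, b.name AS category
FROM products a
INNER JOIN categories b ON a.category_id = b.id

Result:
name    | category
--------+---------
Pen     | Sports  
Chair   | Apparel 
Stapler | Books   
Camera  | Kitchen 


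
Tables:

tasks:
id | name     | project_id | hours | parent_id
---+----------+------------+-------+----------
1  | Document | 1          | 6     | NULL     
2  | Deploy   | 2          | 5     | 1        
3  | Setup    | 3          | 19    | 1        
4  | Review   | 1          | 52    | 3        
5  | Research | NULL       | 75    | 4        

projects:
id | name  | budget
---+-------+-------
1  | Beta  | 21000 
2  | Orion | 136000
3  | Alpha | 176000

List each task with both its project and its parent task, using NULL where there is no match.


Two LEFT JOINs from the same base table tasks: one to projects via project_id, one to tasks itself via parent_id. Both are LEFT so every task is preserved.
Match against projects:
  - task 1 (Document): project_id=1 -> matches Beta
  - task 2 (Deploy): project_id=2 -> matches Orion
  - task 3 (Setup): project_id=3 -> matches Alpha
  - task 4 (Review): project_id=1 -> matches Beta
  - task 5 (Research): project_id=NULL, no match -> kept with NULL
Match against tasks (self):
  - task 1 (Document): parent_id=NULL -> NULL
  - task 2 (Deploy): parent_id=1 -> Document
  - task 3 (Setup): parent_id=1 -> Document
  - task 4 (Review): parent_id=3 -> Setup
  - task 5 (Research): parent_id=4 -> Review

SQL:
SELECT a.name, b.name AS project, c.name AS parent
FROM tasks a
LEFT JOIN projects b ON a.project_id = b.id
LEFT JOIN tasks c ON a.parent_id = c.id

Result:
name     | project | parent  
---------+---------+---------
Document | Beta    | NULL    
Deploy   | Orion   | Document
Setup    | Alpha   | Document
Review   | Beta    | Setup   
Research | NULL    | Review  


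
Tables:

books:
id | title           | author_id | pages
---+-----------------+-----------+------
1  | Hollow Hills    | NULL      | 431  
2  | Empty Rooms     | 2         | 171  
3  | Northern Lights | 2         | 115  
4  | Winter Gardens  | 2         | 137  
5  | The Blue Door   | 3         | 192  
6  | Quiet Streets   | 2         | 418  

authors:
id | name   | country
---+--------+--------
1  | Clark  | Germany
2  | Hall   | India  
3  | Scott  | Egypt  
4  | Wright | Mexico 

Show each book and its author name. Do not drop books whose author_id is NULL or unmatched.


LEFT JOIN keeps every row from books (the left table); where author_id has no match in authors, the author columns become NULL. Walk through each book:
  - book 1 (Hollow Hills): author_id=NULL, no match -> kept with NULL
  - book 2 (Empty Rooms): author_id=2 -> matches Hall
  - book 3 (Northern Lights): author_id=2 -> matches Hall
  - book 4 (Winter Gardens): author_id=2 -> matches Hall
  - book 5 (The Blue Door): author_id=3 -> matches Scott
  - book 6 (Quiet Streets): author_id=2 -> matches Hall
All 6 rows appear; 1 has NULL author.

SQL:
SELECT a.title, b.name AS author
FROM books a
LEFT JOIN authors b ON a.author_id = b.id

Result:
title           | author
----------------+-------
Hollow Hills    | NULL  
Empty Rooms     | Hall  
Northern Lights | Hall  
Winter Gardens  | Hall  
The Blue Door   | Scott 
Quiet Streets   | Hall  


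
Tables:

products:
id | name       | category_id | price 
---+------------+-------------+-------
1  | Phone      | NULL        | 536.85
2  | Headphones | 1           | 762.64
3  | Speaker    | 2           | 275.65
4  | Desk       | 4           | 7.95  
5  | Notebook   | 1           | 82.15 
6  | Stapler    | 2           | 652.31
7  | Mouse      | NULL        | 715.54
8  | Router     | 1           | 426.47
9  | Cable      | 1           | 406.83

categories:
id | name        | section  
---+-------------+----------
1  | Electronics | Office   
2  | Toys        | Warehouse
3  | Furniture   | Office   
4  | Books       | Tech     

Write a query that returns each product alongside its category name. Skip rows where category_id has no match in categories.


INNER JOIN keeps only products rows whose category_id matches an id in categories. Walk through each product:
  - product 1 (Phone): category_id=NULL, no match -> dropped
  - product 2 (Headphones): category_id=1 -> matches Electronics
  - product 3 (Speaker): category_id=2 -> matches Toys
  - product 4 (Desk): category_id=4 -> matches Books
  - product 5 (Notebook): category_id=1 -> matches Electronics
  - product 6 (Stapler): category_id=2 -> matches Toys
  - product 7 (Mouse): category_id=NULL, no match -> dropped
  - product 8 (Router): category_id=1 -> matches Electronics
  - product 9 (Cable): category_id=1 -> matches Electronics
So 2 of 9 rows are dropped.

SQL:
SELECT a.name, b.name AS category
FROM products a
INNER JOIN categories b ON a.category_id = b.id

Result:
name       | category   
-----------+------------
Headphones | Electronics
Speaker    | Toys       
Desk       | Books      
Notebook   | Electronics
Stapler    | Toys       
Router     | Electronics
Cable      | Electronics


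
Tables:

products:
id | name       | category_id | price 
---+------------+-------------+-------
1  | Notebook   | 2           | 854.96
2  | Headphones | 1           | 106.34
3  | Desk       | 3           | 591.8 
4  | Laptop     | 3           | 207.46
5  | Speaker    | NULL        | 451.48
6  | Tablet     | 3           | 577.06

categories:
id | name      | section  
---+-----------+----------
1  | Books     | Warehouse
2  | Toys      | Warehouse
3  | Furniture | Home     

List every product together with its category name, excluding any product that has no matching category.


INNER JOIN keeps only products rows whose category_id matches an id in categories. Walk through each product:
  - product 1 (Notebook): category_id=2 -> matches Toys
  - product 2 (Headphones): category_id=1 -> matches Books
  - product 3 (Desk): category_id=3 -> matches Furniture
  - product 4 (Laptop): category_id=3 -> matches Furniture
  - product 5 (Speaker): category_id=NULL, no match -> dropped
  - product 6 (Tablet): category_id=3 -> matches Furniture
So 1 of 6 rows is dropped.

SQL:
SELECT a.name, b.name AS category
FROM products a
INNER JOIN categories b ON a.category_id = b.id

Result:
name       | category 
-----------+----------
Notebook   | Toys     
Headphones | Books    
Desk       | Furniture
Laptop     | Furniture
Tablet     | Furniture


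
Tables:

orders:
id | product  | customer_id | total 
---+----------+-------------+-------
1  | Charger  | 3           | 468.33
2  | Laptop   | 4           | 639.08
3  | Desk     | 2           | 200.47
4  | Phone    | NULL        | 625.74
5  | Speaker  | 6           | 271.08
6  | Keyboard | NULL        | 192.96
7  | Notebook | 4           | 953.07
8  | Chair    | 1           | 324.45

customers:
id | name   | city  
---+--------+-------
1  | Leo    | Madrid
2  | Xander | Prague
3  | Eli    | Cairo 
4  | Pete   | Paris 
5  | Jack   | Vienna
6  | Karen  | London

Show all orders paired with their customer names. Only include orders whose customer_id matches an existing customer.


INNER JOIN keeps only orders rows whose customer_id matches an id in customers. Walk through each order:
  - order 1 (Charger): customer_id=3 -> matches Eli
  - order 2 (Laptop): customer_id=4 -> matches Pete
  - order 3 (Desk): customer_id=2 -> matches Xander
  - order 4 (Phone): customer_id=NULL, no match -> dropped
  - order 5 (Speaker): customer_id=6 -> matches Karen
  - order 6 (Keyboard): customer_id=NULL, no match -> dropped
  - order 7 (Notebook): customer_id=4 -> matches Pete
  - order 8 (Chair): customer_id=1 -> matches Leo
So 2 of 8 rows are dropped.

SQL:
SELECT a.product, b.name AS customer
FROM orders a
INNER JOIN customers b ON a.customer_id = b.id

Result:
product  | customer
---------+---------
Charger  | Eli     
Laptop   | Pete    
Desk     | Xander  
Speaker  | Karen   
Notebook | Pete    
Chair    | Leo     


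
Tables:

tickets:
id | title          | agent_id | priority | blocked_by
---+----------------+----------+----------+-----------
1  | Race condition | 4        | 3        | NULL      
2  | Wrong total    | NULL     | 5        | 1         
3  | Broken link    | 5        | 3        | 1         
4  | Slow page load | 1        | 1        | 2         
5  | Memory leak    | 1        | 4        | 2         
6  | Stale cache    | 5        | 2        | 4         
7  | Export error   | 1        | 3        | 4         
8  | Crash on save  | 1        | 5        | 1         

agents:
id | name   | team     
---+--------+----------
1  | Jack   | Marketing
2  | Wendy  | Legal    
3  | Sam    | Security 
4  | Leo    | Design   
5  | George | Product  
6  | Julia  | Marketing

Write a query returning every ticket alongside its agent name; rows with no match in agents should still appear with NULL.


LEFT JOIN keeps every row from tickets (the left table); where agent_id has no match in agents, the agent columns become NULL. Walk through each ticket:
  - ticket 1 (Race condition): agent_id=4 -> matches Leo
  - ticket 2 (Wrong total): agent_id=NULL, no match -> kept with NULL
  - ticket 3 (Broken link): agent_id=5 -> matches George
  - ticket 4 (Slow page load): agent_id=1 -> matches Jack
  - ticket 5 (Memory leak): agent_id=1 -> matches Jack
  - ticket 6 (Stale cache): agent_id=5 -> matches George
  - ticket 7 (Export error): agent_id=1 -> matches Jack
  - ticket 8 (Crash on save): agent_id=1 -> matches Jack
All 8 rows appear; 1 has NULL agent.

SQL:
SELECT a.title, b.name AS agent
FROM tickets a
LEFT JOIN agents b ON a.agent_id = b.id

Result:
title          | agent 
---------------+-------
Race condition | Leo   
Wrong total    | NULL  
Broken link    | George
Slow page load | Jack  
Memory leak    | Jack  
Stale cache    | George
Export error   | Jack  
Crash on save  | Jack  


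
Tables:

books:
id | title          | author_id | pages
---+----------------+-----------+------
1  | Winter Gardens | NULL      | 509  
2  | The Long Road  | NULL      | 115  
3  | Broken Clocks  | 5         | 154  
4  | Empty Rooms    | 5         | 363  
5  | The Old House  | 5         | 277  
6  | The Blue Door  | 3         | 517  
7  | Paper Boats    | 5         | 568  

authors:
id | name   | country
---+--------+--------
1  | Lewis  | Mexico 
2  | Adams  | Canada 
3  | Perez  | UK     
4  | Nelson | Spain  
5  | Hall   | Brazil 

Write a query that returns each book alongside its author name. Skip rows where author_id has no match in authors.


INNER JOIN keeps only books rows whose author_id matches an id in authors. Walk through each book:
  - book 1 (Winter Gardens): author_id=NULL, no match -> dropped
  - book 2 (The Long Road): author_id=NULL, no match -> dropped
  - book 3 (Broken Clocks): author_id=5 -> matches Hall
  - book 4 (Empty Rooms): author_id=5 -> matches Hall
  - book 5 (The Old House): author_id=5 -> matches Hall
  - book 6 (The Blue Door): author_id=3 -> matches Perez
  - book 7 (Paper Boats): author_id=5 -> matches Hall
So 2 of 7 rows are dropped.

SQL:
SELECT a.title, b.name AS author
FROM books a
INNER JOIN authors b ON a.author_id = b.id

Result:
title         | author
--------------+-------
Broken Clocks | Hall  
Empty Rooms   | Hall  
The Old House | Hall  
The Blue Door | Perez 
Paper Boats   | Hall  


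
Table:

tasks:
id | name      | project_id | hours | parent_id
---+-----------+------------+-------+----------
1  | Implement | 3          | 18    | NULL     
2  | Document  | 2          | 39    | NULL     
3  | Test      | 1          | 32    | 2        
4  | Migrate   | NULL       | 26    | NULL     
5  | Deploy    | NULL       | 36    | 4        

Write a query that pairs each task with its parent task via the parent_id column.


This is a self-join: tasks is joined to a second copy of itself, matching each row's parent_id to another row's id. Use LEFT JOIN so rows with parent_id=NULL are kept.
  - task 1 (Implement): parent_id=NULL -> NULL
  - task 2 (Document): parent_id=NULL -> NULL
  - task 3 (Test): parent_id=2 -> Document
  - task 4 (Migrate): parent_id=NULL -> NULL
  - task 5 (Deploy): parent_id=4 -> Migrate

SQL:
SELECT a.name AS item, b.name AS parent
FROM tasks a
LEFT JOIN tasks b ON a.parent_id = b.id

Result:
item      | parent  
----------+---------
Implement | NULL    
Document  | NULL    
Test      | Document
Migrate   | NULL    
Deploy    | Migrate 


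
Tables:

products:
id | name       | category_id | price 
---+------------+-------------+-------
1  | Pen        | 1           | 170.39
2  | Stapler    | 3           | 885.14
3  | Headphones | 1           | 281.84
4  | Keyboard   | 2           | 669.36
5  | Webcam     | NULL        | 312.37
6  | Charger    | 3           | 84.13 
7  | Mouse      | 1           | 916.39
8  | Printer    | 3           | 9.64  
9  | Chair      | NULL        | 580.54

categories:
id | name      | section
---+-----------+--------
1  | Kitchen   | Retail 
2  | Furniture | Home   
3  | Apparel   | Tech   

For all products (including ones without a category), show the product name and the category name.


LEFT JOIN keeps every row from products (the left table); where category_id has no match in categories, the category columns become NULL. Walk through each product:
  - product 1 (Pen): category_id=1 -> matches Kitchen
  - product 2 (Stapler): category_id=3 -> matches Apparel
  - product 3 (Headphones): category_id=1 -> matches Kitchen
  - product 4 (Keyboard): category_id=2 -> matches Furniture
  - product 5 (Webcam): category_id=NULL, no match -> kept with NULL
  - product 6 (Charger): category_id=3 -> matches Apparel
  - product 7 (Mouse): category_id=1 -> matches Kitchen
  - product 8 (Printer): category_id=3 -> matches Apparel
  - product 9 (Chair): category_id=NULL, no match -> kept with NULL
All 9 rows appear; 2 have NULL category.

SQL:
SELECT a.name, b.name AS category
FROM products a
LEFT JOIN categories b ON a.category_id = b.id

Result:
name       | category 
-----------+----------
Pen        | Kitchen  
Stapler    | Apparel  
Headphones | Kitchen  
Keyboard   | Furniture
Webcam     | NULL     
Charger    | Apparel  
Mouse      | Kitchen  
Printer    | Apparel  
Chair      | NULL     


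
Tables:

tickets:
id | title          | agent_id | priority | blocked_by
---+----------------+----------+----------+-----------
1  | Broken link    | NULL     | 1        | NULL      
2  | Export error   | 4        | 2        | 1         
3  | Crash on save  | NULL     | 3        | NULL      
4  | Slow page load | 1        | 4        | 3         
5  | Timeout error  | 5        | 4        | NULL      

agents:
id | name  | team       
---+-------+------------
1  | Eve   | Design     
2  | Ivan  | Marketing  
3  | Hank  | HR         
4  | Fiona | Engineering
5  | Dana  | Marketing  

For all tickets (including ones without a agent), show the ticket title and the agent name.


LEFT JOIN keeps every row from tickets (the left table); where agent_id has no match in agents, the agent columns become NULL. Walk through each ticket:
  - ticket 1 (Broken link): agent_id=NULL, no match -> kept with NULL
  - ticket 2 (Export error): agent_id=4 -> matches Fiona
  - ticket 3 (Crash on save): agent_id=NULL, no match -> kept with NULL
  - ticket 4 (Slow page load): agent_id=1 -> matches Eve
  - ticket 5 (Timeout error): agent_id=5 -> matches Dana
All 5 rows appear; 2 have NULL agent.

SQL:
SELECT a.title, b.name AS agent
FROM tickets a
LEFT JOIN agents b ON a.agent_id = b.id

Result:
title          | agent
---------------+------
Broken link    | NULL 
Export error   | Fiona
Crash on save  | NULL 
Slow page load | Eve  
Timeout error  | Dana 


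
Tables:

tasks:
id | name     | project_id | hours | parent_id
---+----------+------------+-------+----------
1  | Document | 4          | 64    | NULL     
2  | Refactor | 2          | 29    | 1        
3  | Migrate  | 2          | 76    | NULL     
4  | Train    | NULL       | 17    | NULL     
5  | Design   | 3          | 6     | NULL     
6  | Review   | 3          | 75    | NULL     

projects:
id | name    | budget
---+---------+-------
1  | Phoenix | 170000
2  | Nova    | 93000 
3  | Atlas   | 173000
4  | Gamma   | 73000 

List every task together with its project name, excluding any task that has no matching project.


INNER JOIN keeps only tasks rows whose project_id matches an id in projects. Walk through each task:
  - task 1 (Document): project_id=4 -> matches Gamma
  - task 2 (Refactor): project_id=2 -> matches Nova
  - task 3 (Migrate): project_id=2 -> matches Nova
  - task 4 (Train): project_id=NULL, no match -> dropped
  - task 5 (Design): project_id=3 -> matches Atlas
  - task 6 (Review): project_id=3 -> matches Atlas
So 1 of 6 rows is dropped.

SQL:
SELECT a.name, b.name AS project
FROM tasks a
INNER JOIN projects b ON a.project_id = b.id

Result:
name     | project
---------+--------
Document | Gamma  
Refactor | Nova   
Migrate  | Nova   
Design   | Atlas  
Review   | Atlas  


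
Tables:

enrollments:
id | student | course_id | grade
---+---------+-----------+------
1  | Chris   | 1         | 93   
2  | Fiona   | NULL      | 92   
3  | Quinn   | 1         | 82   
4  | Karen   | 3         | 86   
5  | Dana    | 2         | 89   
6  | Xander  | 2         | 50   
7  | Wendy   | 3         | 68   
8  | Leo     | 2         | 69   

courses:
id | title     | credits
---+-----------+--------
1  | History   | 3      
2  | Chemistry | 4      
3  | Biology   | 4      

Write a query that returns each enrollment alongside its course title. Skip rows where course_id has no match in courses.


INNER JOIN keeps only enrollments rows whose course_id matches an id in courses. Walk through each enrollment:
  - enrollment 1 (Chris): course_id=1 -> matches History
  - enrollment 2 (Fiona): course_id=NULL, no match -> dropped
  - enrollment 3 (Quinn): course_id=1 -> matches History
  - enrollment 4 (Karen): course_id=3 -> matches Biology
  - enrollment 5 (Dana): course_id=2 -> matches Chemistry
  - enrollment 6 (Xander): course_id=2 -> matches Chemistry
  - enrollment 7 (Wendy): course_id=3 -> matches Biology
  - enrollment 8 (Leo): course_id=2 -> matches Chemistry
So 1 of 8 rows is dropped.

SQL:
SELECT a.student, b.title AS course
FROM enrollments a
INNER JOIN courses b ON a.course_id = b.id

Result:
student | course   
--------+----------
Chris   | History  
Quinn   | History  
Karen   | Biology  
Dana    | Chemistry
Xander  | Chemistry
Wendy   | Biology  
Leo     | Chemistry


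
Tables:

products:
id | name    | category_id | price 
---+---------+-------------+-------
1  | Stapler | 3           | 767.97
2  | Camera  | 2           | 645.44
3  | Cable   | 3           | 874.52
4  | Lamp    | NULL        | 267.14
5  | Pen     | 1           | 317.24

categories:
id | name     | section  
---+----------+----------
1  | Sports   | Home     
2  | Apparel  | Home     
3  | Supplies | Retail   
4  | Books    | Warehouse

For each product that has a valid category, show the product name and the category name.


INNER JOIN keeps only products rows whose category_id matches an id in categories. Walk through each product:
  - product 1 (Stapler): category_id=3 -> matches Supplies
  - product 2 (Camera): category_id=2 -> matches Apparel
  - product 3 (Cable): category_id=3 -> matches Supplies
  - product 4 (Lamp): category_id=NULL, no match -> dropped
  - product 5 (Pen): category_id=1 -> matches Sports
So 1 of 5 rows is dropped.

SQL:
SELECT a.name, b.name AS category
FROM products a
INNER JOIN categories b ON a.category_id = b.id

Result:
name    | category
--------+---------
Stapler | Supplies
Camera  | Apparel 
Cable   | Supplies
Pen     | Sports  


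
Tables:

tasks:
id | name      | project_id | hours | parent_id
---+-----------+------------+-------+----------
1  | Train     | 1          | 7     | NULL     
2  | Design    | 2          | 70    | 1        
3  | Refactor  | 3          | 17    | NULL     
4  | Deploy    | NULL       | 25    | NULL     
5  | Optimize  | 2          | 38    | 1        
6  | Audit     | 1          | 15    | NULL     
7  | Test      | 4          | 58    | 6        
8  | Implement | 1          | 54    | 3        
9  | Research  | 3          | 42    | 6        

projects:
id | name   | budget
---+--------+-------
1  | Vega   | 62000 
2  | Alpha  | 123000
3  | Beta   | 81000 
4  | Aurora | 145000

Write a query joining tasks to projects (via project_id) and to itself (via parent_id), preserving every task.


Two LEFT JOINs from the same base table tasks: one to projects via project_id, one to tasks itself via parent_id. Both are LEFT so every task is preserved.
Match against projects:
  - task 1 (Train): project_id=1 -> matches Vega
  - task 2 (Design): project_id=2 -> matches Alpha
  - task 3 (Refactor): project_id=3 -> matches Beta
  - task 4 (Deploy): project_id=NULL, no match -> kept with NULL
  - task 5 (Optimize): project_id=2 -> matches Alpha
  - task 6 (Audit): project_id=1 -> matches Vega
  - task 7 (Test): project_id=4 -> matches Aurora
  - task 8 (Implement): project_id=1 -> matches Vega
  - task 9 (Research): project_id=3 -> matches Beta
Match against tasks (self):
  - task 1 (Train): parent_id=NULL -> NULL
  - task 2 (Design): parent_id=1 -> Train
  - task 3 (Refactor): parent_id=NULL -> NULL
  - task 4 (Deploy): parent_id=NULL -> NULL
  - task 5 (Optimize): parent_id=1 -> Train
  - task 6 (Audit): parent_id=NULL -> NULL
  - task 7 (Test): parent_id=6 -> Audit
  - task 8 (Implement): parent_id=3 -> Refactor
  - task 9 (Research): parent_id=6 -> Audit

SQL:
SELECT a.name, b.name AS project, c.name AS parent
FROM tasks a
LEFT JOIN projects b ON a.project_id = b.id
LEFT JOIN tasks c ON a.parent_id = c.id

Result:
name      | project | parent  
----------+---------+---------
Train     | Vega    | NULL    
Design    | Alpha   | Train   
Refactor  | Beta    | NULL    
Deploy    | NULL    | NULL    
Optimize  | Alpha   | Train   
Audit     | Vega    | NULL    
Test      | Aurora  | Audit   
Implement | Vega    | Refactor
Research  | Beta    | Audit   


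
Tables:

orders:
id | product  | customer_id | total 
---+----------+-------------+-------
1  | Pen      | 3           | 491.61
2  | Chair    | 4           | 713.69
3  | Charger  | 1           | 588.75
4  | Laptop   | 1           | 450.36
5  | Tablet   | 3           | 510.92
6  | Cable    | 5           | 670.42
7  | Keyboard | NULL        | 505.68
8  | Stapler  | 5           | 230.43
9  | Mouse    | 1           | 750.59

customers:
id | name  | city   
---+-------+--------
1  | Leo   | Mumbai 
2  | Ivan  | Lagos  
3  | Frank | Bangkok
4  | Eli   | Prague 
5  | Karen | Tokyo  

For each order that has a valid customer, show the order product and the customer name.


INNER JOIN keeps only orders rows whose customer_id matches an id in customers. Walk through each order:
  - order 1 (Pen): customer_id=3 -> matches Frank
  - order 2 (Chair): customer_id=4 -> matches Eli
  - order 3 (Charger): customer_id=1 -> matches Leo
  - order 4 (Laptop): customer_id=1 -> matches Leo
  - order 5 (Tablet): customer_id=3 -> matches Frank
  - order 6 (Cable): customer_id=5 -> matches Karen
  - order 7 (Keyboard): customer_id=NULL, no match -> dropped
  - order 8 (Stapler): customer_id=5 -> matches Karen
  - order 9 (Mouse): customer_id=1 -> matches Leo
So 1 of 9 rows is dropped.

SQL:
SELECT a.product, b.name AS customer
FROM orders a
INNER JOIN customers b ON a.customer_id = b.id

Result:
product | customer
--------+---------
Pen     | Frank   
Chair   | Eli     
Charger | Leo     
Laptop  | Leo     
Tablet  | Frank   
Cable   | Karen   
Stapler | Karen   
Mouse   | Leo     


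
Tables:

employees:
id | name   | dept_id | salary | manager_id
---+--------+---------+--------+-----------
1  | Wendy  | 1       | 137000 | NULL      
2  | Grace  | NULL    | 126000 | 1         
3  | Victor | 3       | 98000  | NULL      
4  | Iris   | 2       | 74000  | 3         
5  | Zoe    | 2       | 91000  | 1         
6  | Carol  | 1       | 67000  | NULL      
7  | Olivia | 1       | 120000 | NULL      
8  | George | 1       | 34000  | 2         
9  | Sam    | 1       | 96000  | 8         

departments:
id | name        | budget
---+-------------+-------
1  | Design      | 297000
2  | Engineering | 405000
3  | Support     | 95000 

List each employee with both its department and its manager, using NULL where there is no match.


Two LEFT JOINs from the same base table employees: one to departments via dept_id, one to employees itself via manager_id. Both are LEFT so every employee is preserved.
Match against departments:
  - employee 1 (Wendy): dept_id=1 -> matches Design
  - employee 2 (Grace): dept_id=NULL, no match -> kept with NULL
  - employee 3 (Victor): dept_id=3 -> matches Support
  - employee 4 (Iris): dept_id=2 -> matches Engineering
  - employee 5 (Zoe): dept_id=2 -> matches Engineering
  - employee 6 (Carol): dept_id=1 -> matches Design
  - employee 7 (Olivia): dept_id=1 -> matches Design
  - employee 8 (George): dept_id=1 -> matches Design
  - employee 9 (Sam): dept_id=1 -> matches Design
Match against employees (self):
  - employee 1 (Wendy): manager_id=NULL -> NULL
  - employee 2 (Grace): manager_id=1 -> Wendy
  - employee 3 (Victor): manager_id=NULL -> NULL
  - employee 4 (Iris): manager_id=3 -> Victor
  - employee 5 (Zoe): manager_id=1 -> Wendy
  - employee 6 (Carol): manager_id=NULL -> NULL
  - employee 7 (Olivia): manager_id=NULL -> NULL
  - employee 8 (George): manager_id=2 -> Grace
  - employee 9 (Sam): manager_id=8 -> George

SQL:
SELECT a.name, b.name AS department, c.name AS manager
FROM employees a
LEFT JOIN departments b ON a.dept_id = b.id
LEFT JOIN employees c ON a.manager_id = c.id

Result:
name   | department  | manager
-------+-------------+--------
Wendy  | Design      | NULL   
Grace  | NULL        | Wendy  
Victor | Support     | NULL   
Iris   | Engineering | Victor 
Zoe    | Engineering | Wendy  
Carol  | Design      | NULL   
Olivia | Design      | NULL   
George | Design      | Grace  
Sam    | Design      | George 


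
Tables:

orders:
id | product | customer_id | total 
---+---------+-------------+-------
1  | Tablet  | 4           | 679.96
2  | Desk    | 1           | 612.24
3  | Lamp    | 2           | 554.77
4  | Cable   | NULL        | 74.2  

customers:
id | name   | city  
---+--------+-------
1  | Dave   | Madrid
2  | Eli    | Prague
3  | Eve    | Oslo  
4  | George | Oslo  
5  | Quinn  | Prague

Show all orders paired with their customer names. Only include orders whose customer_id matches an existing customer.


INNER JOIN keeps only orders rows whose customer_id matches an id in customers. Walk through each order:
  - order 1 (Tablet): customer_id=4 -> matches George
  - order 2 (Desk): customer_id=1 -> matches Dave
  - order 3 (Lamp): customer_id=2 -> matches Eli
  - order 4 (Cable): customer_id=NULL, no match -> dropped
So 1 of 4 rows is dropped.

SQL:
SELECT a.product, b.name AS customer
FROM orders a
INNER JOIN customers b ON a.customer_id = b.id

Result:
product | customer
--------+---------
Tablet  | George  
Desk    | Dave    
Lamp    | Eli     


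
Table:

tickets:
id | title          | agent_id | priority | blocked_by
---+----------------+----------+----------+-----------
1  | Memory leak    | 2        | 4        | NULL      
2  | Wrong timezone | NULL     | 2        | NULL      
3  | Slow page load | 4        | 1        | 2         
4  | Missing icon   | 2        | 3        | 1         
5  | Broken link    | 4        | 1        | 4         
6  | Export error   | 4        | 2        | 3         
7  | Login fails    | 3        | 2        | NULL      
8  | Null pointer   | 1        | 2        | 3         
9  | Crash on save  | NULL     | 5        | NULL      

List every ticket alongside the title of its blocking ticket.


This is a self-join: tickets is joined to a second copy of itself, matching each row's blocked_by to another row's id. Use LEFT JOIN so rows with blocked_by=NULL are kept.
  - ticket 1 (Memory leak): blocked_by=NULL -> NULL
  - ticket 2 (Wrong timezone): blocked_by=NULL -> NULL
  - ticket 3 (Slow page load): blocked_by=2 -> Wrong timezone
  - ticket 4 (Missing icon): blocked_by=1 -> Memory leak
  - ticket 5 (Broken link): blocked_by=4 -> Missing icon
  - ticket 6 (Export error): blocked_by=3 -> Slow page load
  - ticket 7 (Login fails): blocked_by=NULL -> NULL
  - ticket 8 (Null pointer): blocked_by=3 -> Slow page load
  - ticket 9 (Crash on save): blocked_by=NULL -> NULL

SQL:
SELECT a.title AS item, b.title AS blocked_by
FROM tickets a
LEFT JOIN tickets b ON a.blocked_by = b.id

Result:
item           | blocked_by    
---------------+---------------
Memory leak    | NULL          
Wrong timezone | NULL          
Slow page load | Wrong timezone
Missing icon   | Memory leak   
Broken link    | Missing icon  
Export error   | Slow page load
Login fails    | NULL          
Null pointer   | Slow page load
Crash on save  | NULL          


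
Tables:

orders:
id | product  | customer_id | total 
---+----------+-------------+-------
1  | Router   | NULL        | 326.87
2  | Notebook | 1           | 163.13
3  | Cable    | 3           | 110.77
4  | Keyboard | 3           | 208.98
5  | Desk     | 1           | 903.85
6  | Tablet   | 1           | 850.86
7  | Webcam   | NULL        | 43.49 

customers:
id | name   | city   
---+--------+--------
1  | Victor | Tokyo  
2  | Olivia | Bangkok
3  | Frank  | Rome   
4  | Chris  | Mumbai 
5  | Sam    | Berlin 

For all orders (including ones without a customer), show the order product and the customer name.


LEFT JOIN keeps every row from orders (the left table); where customer_id has no match in customers, the customer columns become NULL. Walk through each order:
  - order 1 (Router): customer_id=NULL, no match -> kept with NULL
  - order 2 (Notebook): customer_id=1 -> matches Victor
  - order 3 (Cable): customer_id=3 -> matches Frank
  - order 4 (Keyboard): customer_id=3 -> matches Frank
  - order 5 (Desk): customer_id=1 -> matches Victor
  - order 6 (Tablet): customer_id=1 -> matches Victor
  - order 7 (Webcam): customer_id=NULL, no match -> kept with NULL
All 7 rows appear; 2 have NULL customer.

SQL:
SELECT a.product, b.name AS customer
FROM orders a
LEFT JOIN customers b ON a.customer_id = b.id

Result:
product  | customer
---------+---------
Router   | NULL    
Notebook | Victor  
Cable    | Frank   
Keyboard | Frank   
Desk     | Victor  
Tablet   | Victor  
Webcam   | NULL    


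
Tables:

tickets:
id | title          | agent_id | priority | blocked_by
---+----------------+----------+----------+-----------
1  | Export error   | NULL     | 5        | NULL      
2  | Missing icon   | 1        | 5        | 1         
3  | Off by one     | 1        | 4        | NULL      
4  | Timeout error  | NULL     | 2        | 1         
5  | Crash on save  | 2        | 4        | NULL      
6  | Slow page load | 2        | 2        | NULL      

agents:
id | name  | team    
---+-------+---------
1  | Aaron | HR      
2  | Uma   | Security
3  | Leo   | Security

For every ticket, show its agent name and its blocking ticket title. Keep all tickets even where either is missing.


Two LEFT JOINs from the same base table tickets: one to agents via agent_id, one to tickets itself via blocked_by. Both are LEFT so every ticket is preserved.
Match against agents:
  - ticket 1 (Export error): agent_id=NULL, no match -> kept with NULL
  - ticket 2 (Missing icon): agent_id=1 -> matches Aaron
  - ticket 3 (Off by one): agent_id=1 -> matches Aaron
  - ticket 4 (Timeout error): agent_id=NULL, no match -> kept with NULL
  - ticket 5 (Crash on save): agent_id=2 -> matches Uma
  - ticket 6 (Slow page load): agent_id=2 -> matches Uma
Match against tickets (self):
  - ticket 1 (Export error): blocked_by=NULL -> NULL
  - ticket 2 (Missing icon): blocked_by=1 -> Export error
  - ticket 3 (Off by one): blocked_by=NULL -> NULL
  - ticket 4 (Timeout error): blocked_by=1 -> Export error
  - ticket 5 (Crash on save): blocked_by=NULL -> NULL
  - ticket 6 (Slow page load): blocked_by=NULL -> NULL

SQL:
SELECT a.title, b.name AS agent, c.title AS blocked_by
FROM tickets a
LEFT JOIN agents b ON a.agent_id = b.id
LEFT JOIN tickets c ON a.blocked_by = c.id

Result:
title          | agent | blocked_by  
---------------+-------+-------------
Export error   | NULL  | NULL        
Missing icon   | Aaron | Export error
Off by one     | Aaron | NULL        
Timeout error  | NULL  | Export error
Crash on save  | Uma   | NULL        
Slow page load | Uma   | NULL        


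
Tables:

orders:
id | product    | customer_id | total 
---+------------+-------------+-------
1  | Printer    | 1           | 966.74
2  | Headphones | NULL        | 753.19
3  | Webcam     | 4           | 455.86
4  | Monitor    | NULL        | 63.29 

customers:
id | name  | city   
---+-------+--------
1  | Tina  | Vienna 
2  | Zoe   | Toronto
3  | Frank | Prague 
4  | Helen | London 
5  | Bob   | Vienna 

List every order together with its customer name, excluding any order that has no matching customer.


INNER JOIN keeps only orders rows whose customer_id matches an id in customers. Walk through each order:
  - order 1 (Printer): customer_id=1 -> matches Tina
  - order 2 (Headphones): customer_id=NULL, no match -> dropped
  - order 3 (Webcam): customer_id=4 -> matches Helen
  - order 4 (Monitor): customer_id=NULL, no match -> dropped
So 2 of 4 rows are dropped.

SQL:
SELECT a.product, b.name AS customer
FROM orders a
INNER JOIN customers b ON a.customer_id = b.id

Result:
product | customer
--------+---------
Printer | Tina    
Webcam  | Helen   


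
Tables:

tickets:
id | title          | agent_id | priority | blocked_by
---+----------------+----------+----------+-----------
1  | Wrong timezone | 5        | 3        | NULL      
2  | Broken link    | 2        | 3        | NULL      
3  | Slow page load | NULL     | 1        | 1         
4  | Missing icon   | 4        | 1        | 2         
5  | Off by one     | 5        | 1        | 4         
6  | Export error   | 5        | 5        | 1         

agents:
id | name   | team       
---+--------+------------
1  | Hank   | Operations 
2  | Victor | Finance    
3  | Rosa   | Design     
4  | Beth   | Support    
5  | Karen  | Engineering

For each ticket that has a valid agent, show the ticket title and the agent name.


INNER JOIN keeps only tickets rows whose agent_id matches an id in agents. Walk through each ticket:
  - ticket 1 (Wrong timezone): agent_id=5 -> matches Karen
  - ticket 2 (Broken link): agent_id=2 -> matches Victor
  - ticket 3 (Slow page load): agent_id=NULL, no match -> dropped
  - ticket 4 (Missing icon): agent_id=4 -> matches Beth
  - ticket 5 (Off by one): agent_id=5 -> matches Karen
  - ticket 6 (Export error): agent_id=5 -> matches Karen
So 1 of 6 rows is dropped.

SQL:
SELECT a.title, b.name AS agent
FROM tickets a
INNER JOIN agents b ON a.agent_id = b.id

Result:
title          | agent 
---------------+-------
Wrong timezone | Karen 
Broken link    | Victor
Missing icon   | Beth  
Off by one     | Karen 
Export error   | Karen 


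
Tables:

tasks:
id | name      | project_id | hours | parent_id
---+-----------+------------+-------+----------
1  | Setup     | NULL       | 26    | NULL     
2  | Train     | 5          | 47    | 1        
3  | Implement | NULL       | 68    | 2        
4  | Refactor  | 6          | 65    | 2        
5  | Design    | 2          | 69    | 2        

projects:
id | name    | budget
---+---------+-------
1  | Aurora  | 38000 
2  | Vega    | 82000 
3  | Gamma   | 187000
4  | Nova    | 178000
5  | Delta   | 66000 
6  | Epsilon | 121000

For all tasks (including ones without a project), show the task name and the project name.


LEFT JOIN keeps every row from tasks (the left table); where project_id has no match in projects, the project columns become NULL. Walk through each task:
  - task 1 (Setup): project_id=NULL, no match -> kept with NULL
  - task 2 (Train): project_id=5 -> matches Delta
  - task 3 (Implement): project_id=NULL, no match -> kept with NULL
  - task 4 (Refactor): project_id=6 -> matches Epsilon
  - task 5 (Design): project_id=2 -> matches Vega
All 5 rows appear; 2 have NULL project.

SQL:
SELECT a.name, b.name AS project
FROM tasks a
LEFT JOIN projects b ON a.project_id = b.id

Result:
name      | project
----------+--------
Setup     | NULL   
Train     | Delta  
Implement | NULL   
Refactor  | Epsilon
Design    | Vega   


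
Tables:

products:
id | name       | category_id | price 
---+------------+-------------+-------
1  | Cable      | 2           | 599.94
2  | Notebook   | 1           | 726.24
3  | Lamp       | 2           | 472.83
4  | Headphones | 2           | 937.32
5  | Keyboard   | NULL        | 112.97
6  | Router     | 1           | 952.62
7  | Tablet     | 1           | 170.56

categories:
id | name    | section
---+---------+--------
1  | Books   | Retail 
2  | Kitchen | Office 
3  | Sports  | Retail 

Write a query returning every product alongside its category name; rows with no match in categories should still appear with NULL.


LEFT JOIN keeps every row from products (the left table); where category_id has no match in categories, the category columns become NULL. Walk through each product:
  - product 1 (Cable): category_id=2 -> matches Kitchen
  - product 2 (Notebook): category_id=1 -> matches Books
  - product 3 (Lamp): category_id=2 -> matches Kitchen
  - product 4 (Headphones): category_id=2 -> matches Kitchen
  - product 5 (Keyboard): category_id=NULL, no match -> kept with NULL
  - product 6 (Router): category_id=1 -> matches Books
  - product 7 (Tablet): category_id=1 -> matches Books
All 7 rows appear; 1 has NULL category.

SQL:
SELECT a.name, b.name AS category
FROM products a
LEFT JOIN categories b ON a.category_id = b.id

Result:
name       | category
-----------+---------
Cable      | Kitchen 
Notebook   | Books   
Lamp       | Kitchen 
Headphones | Kitchen 
Keyboard   | NULL    
Router     | Books   
Tablet     | Books   
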